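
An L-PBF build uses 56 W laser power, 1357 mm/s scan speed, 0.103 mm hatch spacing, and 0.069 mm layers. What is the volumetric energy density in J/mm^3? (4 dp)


E = 56 / (1357*0.103*0.069) = 5.8066 J/mm^3


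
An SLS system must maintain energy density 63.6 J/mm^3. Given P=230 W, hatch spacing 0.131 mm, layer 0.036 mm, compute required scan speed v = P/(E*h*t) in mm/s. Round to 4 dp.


v = 230 / (63.6*0.131*0.036) = 766.8262 mm/s


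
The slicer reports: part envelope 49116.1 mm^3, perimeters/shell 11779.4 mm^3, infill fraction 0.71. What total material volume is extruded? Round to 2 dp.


V_infill = (49116.1 - 11779.4) * 0.71 = 26509.06
V_total = 11779.4 + 26509.06 = 38288.46 mm^3


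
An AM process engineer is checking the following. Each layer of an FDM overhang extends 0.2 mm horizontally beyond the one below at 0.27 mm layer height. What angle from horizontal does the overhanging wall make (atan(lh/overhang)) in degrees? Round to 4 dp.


angle = atan(0.27/0.2) = 53.4711 degrees


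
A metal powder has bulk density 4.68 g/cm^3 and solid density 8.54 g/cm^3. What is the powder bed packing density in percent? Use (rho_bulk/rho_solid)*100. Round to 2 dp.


Packing = (4.68/8.54)*100 = 54.8 %


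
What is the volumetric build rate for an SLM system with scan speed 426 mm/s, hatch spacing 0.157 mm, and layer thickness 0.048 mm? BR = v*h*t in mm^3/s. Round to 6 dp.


Rate = 426 * 0.157 * 0.048 = 3.210336 mm^3/s


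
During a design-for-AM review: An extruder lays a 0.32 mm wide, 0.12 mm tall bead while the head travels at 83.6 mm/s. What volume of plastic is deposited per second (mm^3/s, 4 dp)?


Rate = 0.32 * 0.12 * 83.6 = 3.2102 mm^3/s


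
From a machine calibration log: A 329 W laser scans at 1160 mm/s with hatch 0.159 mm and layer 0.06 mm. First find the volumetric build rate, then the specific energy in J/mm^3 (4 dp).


Build rate = 1160 * 0.159 * 0.06 = 11.0664 mm^3/s
SE = 329 / 11.0664 = 29.7296 J/mm^3


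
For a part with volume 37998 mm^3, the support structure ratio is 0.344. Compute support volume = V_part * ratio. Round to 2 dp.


V_support = 37998 * 0.344 = 13071.31 mm^3


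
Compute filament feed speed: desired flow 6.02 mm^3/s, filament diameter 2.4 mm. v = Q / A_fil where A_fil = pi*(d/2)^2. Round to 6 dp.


A = pi*(2.4/2)^2 = 4.523893
v = 6.02 / 4.523893 = 1.330712 mm/s


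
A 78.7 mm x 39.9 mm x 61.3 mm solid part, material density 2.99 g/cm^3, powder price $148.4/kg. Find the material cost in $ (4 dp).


V = 78.7 * 39.9 * 61.3 = 192489.969 mm^3 = 192.489969 cm^3
Mass = 192.489969 * 2.99 / 1000 = 0.57554501 kg
Cost = 0.57554501 * 148.4 = 85.4109 $


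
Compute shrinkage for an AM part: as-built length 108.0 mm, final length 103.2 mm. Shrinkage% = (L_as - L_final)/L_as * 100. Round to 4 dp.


Shrinkage = ((108.0-103.2)/108.0)*100 = 4.4444 %


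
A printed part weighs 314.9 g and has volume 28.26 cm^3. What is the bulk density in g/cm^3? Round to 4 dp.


rho = 314.9 / 28.26 = 11.143 g/cm^3


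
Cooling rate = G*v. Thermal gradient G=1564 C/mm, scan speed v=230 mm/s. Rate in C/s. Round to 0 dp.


CR = 1564 * 230 = 359720 C/s


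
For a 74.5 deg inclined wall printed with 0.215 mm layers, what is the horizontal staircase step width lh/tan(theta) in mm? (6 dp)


step = 0.215 / tan(74.5) = 0.059625 mm


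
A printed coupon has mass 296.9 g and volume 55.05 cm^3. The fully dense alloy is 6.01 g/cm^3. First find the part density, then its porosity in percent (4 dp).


rho_part = 296.9 / 55.05 = 5.39327884 g/cm^3
Porosity = (1 - 5.39327884/6.01)*100 = 10.2616 %


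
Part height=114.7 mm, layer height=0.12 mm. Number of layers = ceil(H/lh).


Layers = ceil(114.7/0.12) = 956


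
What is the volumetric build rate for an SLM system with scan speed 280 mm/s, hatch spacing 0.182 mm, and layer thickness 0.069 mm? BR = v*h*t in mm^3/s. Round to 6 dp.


Rate = 280 * 0.182 * 0.069 = 3.51624 mm^3/s


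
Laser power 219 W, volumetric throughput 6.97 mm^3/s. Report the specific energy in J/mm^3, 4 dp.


SE = 219 / 6.97 = 31.4204 J/mm^3


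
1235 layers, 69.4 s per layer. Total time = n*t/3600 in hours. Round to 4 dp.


t = 1235 * 69.4 / 3600 = 23.8081 hrs


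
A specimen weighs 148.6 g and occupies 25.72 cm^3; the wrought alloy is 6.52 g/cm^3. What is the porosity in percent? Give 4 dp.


rho_part = 148.6 / 25.72 = 5.77760498 g/cm^3
Porosity = (1 - 5.77760498/6.52)*100 = 11.3864 %


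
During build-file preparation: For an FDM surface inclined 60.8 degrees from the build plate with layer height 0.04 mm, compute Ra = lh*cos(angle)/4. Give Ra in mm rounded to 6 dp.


Ra = 0.04 * cos(60.8) / 4 = 0.004879 mm


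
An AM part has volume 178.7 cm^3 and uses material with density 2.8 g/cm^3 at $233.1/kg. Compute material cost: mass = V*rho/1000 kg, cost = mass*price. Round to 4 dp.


Mass = 178.7*2.8/1000 = 0.50036 kg
Cost = 0.50036 * 233.1 = 116.6339 $


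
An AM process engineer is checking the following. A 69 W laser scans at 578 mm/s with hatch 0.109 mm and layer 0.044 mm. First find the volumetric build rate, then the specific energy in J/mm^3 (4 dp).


Build rate = 578 * 0.109 * 0.044 = 2.772088 mm^3/s
SE = 69 / 2.772088 = 24.891 J/mm^3


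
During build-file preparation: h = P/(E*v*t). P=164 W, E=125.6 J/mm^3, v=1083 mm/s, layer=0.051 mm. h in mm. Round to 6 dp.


h = 164 / (125.6*1083*0.051) = 0.02364 mm


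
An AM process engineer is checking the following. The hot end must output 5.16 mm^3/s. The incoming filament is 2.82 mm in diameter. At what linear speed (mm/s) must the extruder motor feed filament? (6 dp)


A = pi*(2.82/2)^2 = 6.2458
v = 5.16 / 6.2458 = 0.826155 mm/s


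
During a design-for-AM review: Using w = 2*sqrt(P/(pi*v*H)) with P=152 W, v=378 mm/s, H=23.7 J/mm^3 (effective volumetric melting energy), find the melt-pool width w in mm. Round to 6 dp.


w = 2*sqrt(152/(pi*378*23.7)) = 0.14698 mm


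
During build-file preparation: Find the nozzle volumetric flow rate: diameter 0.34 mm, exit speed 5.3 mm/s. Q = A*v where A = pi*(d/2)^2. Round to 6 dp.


A = pi*(0.34/2)^2 = 0.09079203 mm^2
Q = 0.09079203 * 5.3 = 0.481198 mm^3/s


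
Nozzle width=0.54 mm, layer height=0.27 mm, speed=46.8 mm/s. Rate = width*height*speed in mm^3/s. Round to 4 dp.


Rate = 0.54 * 0.27 * 46.8 = 6.8234 mm^3/s


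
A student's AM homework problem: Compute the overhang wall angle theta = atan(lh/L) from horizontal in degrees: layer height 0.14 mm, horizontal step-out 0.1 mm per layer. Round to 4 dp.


angle = atan(0.14/0.1) = 54.4623 degrees


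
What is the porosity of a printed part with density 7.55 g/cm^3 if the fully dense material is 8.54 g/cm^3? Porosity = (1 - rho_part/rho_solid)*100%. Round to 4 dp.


Porosity = (1-7.55/8.54)*100 = 11.5925 %


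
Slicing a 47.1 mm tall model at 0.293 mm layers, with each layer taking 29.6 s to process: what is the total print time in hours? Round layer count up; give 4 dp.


Layers = ceil(47.1/0.293) = 161
t = 161 * 29.6 / 3600 = 1.3238 hrs


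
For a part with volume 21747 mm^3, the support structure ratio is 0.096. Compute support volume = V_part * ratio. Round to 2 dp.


V_support = 21747 * 0.096 = 2087.71 mm^3


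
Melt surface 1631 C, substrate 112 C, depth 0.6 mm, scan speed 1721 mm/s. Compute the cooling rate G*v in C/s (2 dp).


G = (1631-112)/0.6 = 2531.66666667 C/mm
CR = 2531.66666667 * 1721 = 4356998.33 C/s


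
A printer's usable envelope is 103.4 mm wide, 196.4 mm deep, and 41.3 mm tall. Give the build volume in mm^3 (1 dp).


V = 103.4 * 196.4 * 41.3 = 838710.5 mm^3


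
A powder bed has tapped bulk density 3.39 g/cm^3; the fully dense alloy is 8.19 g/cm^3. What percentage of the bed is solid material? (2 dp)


Packing = (3.39/8.19)*100 = 41.39 %


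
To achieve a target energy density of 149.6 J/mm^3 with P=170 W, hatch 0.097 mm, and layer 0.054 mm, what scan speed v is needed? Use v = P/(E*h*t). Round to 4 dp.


v = 170 / (149.6*0.097*0.054) = 216.9461 mm/s


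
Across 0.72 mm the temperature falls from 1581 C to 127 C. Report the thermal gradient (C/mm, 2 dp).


G = (1581-127)/0.72 = 2019.44 C/mm


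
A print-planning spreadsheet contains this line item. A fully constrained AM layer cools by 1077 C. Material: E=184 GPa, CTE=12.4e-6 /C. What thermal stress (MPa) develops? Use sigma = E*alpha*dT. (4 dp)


sigma = 184*1000 * 12.4e-6 * 1077 = 2457.2832 MPa


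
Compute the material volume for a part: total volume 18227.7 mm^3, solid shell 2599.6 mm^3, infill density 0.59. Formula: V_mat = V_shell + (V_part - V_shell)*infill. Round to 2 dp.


V_infill = (18227.7 - 2599.6) * 0.59 = 9220.58
V_total = 2599.6 + 9220.58 = 11820.18 mm^3


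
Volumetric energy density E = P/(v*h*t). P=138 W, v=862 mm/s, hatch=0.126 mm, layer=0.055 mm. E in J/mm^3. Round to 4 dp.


E = 138 / (862*0.126*0.055) = 23.1014 J/mm^3


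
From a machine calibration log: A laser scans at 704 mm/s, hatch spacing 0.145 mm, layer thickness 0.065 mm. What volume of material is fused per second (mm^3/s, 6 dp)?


Rate = 704 * 0.145 * 0.065 = 6.6352 mm^3/s


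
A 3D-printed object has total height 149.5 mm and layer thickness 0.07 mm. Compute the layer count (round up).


Layers = ceil(149.5/0.07) = 2136


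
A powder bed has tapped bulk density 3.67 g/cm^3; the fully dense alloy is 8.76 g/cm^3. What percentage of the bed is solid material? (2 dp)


Packing = (3.67/8.76)*100 = 41.89 %


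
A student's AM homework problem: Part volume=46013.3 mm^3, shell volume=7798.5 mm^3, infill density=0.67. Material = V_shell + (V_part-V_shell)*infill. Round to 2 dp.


V_infill = (46013.3 - 7798.5) * 0.67 = 25603.92
V_total = 7798.5 + 25603.92 = 33402.42 mm^3


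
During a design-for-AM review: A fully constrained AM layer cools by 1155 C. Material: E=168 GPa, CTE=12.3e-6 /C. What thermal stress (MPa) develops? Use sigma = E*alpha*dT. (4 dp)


sigma = 168*1000 * 12.3e-6 * 1155 = 2386.692 MPa


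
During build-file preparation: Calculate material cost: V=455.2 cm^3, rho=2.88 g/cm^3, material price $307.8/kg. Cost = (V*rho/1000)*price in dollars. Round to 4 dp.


Mass = 455.2*2.88/1000 = 1.310976 kg
Cost = 1.310976 * 307.8 = 403.5184 $


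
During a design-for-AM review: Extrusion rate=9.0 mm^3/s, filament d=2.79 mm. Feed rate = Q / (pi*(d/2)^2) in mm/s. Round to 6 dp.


A = pi*(2.79/2)^2 = 6.113618
v = 9.0 / 6.113618 = 1.472123 mm/s


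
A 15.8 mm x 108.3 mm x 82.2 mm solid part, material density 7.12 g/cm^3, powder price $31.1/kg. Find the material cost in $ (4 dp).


V = 15.8 * 108.3 * 82.2 = 140655.708 mm^3 = 140.655708 cm^3
Mass = 140.655708 * 7.12 / 1000 = 1.00146864 kg
Cost = 1.00146864 * 31.1 = 31.1457 $


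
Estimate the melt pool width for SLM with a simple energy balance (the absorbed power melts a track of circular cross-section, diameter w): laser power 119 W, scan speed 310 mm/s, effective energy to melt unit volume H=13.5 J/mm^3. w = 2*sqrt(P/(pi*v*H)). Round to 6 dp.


w = 2*sqrt(119/(pi*310*13.5)) = 0.190275 mm


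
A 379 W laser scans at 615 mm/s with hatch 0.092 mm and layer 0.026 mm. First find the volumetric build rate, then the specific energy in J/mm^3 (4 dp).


Build rate = 615 * 0.092 * 0.026 = 1.47108 mm^3/s
SE = 379 / 1.47108 = 257.6338 J/mm^3


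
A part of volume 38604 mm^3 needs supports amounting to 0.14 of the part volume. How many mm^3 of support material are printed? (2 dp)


V_support = 38604 * 0.14 = 5404.56 mm^3


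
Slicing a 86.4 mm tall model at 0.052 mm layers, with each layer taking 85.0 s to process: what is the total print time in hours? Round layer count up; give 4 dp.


Layers = ceil(86.4/0.052) = 1662
t = 1662 * 85.0 / 3600 = 39.2417 hrs


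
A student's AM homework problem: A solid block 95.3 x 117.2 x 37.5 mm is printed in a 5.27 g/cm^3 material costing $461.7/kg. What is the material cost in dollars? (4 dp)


V = 95.3 * 117.2 * 37.5 = 418843.5 mm^3 = 418.8435 cm^3
Mass = 418.8435 * 5.27 / 1000 = 2.20730525 kg
Cost = 2.20730525 * 461.7 = 1019.1128 $


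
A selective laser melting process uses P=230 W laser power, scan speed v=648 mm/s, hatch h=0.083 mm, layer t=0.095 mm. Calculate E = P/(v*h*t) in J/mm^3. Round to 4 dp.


E = 230 / (648*0.083*0.095) = 45.0144 J/mm^3


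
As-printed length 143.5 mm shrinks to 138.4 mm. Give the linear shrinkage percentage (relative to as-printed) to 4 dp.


Shrinkage = ((143.5-138.4)/143.5)*100 = 3.554 %


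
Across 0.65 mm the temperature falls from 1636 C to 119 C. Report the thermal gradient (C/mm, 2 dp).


G = (1636-119)/0.65 = 2333.85 C/mm


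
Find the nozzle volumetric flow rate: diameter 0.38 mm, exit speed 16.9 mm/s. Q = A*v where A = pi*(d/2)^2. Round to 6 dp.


A = pi*(0.38/2)^2 = 0.11341149 mm^2
Q = 0.11341149 * 16.9 = 1.916654 mm^3/s


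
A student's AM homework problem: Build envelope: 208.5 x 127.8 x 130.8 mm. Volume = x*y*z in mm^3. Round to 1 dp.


V = 208.5 * 127.8 * 130.8 = 3485336.0 mm^3


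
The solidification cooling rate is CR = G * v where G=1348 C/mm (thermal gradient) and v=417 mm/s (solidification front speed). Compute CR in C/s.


CR = 1348 * 417 = 562116 C/s


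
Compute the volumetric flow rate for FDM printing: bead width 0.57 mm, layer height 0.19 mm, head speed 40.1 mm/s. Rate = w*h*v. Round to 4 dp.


Rate = 0.57 * 0.19 * 40.1 = 4.3428 mm^3/s


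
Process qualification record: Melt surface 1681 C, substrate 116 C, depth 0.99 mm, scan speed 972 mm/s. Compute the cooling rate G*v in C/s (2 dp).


G = (1681-116)/0.99 = 1580.80808081 C/mm
CR = 1580.80808081 * 972 = 1536545.45 C/s


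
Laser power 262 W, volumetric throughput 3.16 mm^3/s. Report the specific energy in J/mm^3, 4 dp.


SE = 262 / 3.16 = 82.9114 J/mm^3


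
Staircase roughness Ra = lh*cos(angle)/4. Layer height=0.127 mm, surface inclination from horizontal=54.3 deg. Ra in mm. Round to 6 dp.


Ra = 0.127 * cos(54.3) / 4 = 0.018527 mm


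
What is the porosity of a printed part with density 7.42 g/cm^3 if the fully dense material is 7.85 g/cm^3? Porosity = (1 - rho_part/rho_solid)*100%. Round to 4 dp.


Porosity = (1-7.42/7.85)*100 = 5.4777 %


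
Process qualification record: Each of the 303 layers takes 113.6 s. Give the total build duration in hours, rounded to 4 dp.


t = 303 * 113.6 / 3600 = 9.5613 hrs


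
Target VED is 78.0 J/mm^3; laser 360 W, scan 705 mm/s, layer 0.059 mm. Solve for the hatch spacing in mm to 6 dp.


h = 360 / (78.0*705*0.059) = 0.11096 mm


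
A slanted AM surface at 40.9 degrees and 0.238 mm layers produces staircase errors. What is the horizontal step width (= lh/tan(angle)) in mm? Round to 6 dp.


step = 0.238 / tan(40.9) = 0.274755 mm


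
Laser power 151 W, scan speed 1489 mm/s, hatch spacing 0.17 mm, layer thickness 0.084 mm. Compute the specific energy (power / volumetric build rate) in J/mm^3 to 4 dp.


Build rate = 1489 * 0.17 * 0.084 = 21.26292 mm^3/s
SE = 151 / 21.26292 = 7.1016 J/mm^3


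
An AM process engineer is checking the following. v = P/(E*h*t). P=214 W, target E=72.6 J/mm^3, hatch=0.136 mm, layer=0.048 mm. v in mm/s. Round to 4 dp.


v = 214 / (72.6*0.136*0.048) = 451.5408 mm/s


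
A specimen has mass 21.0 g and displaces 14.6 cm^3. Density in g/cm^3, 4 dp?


rho = 21.0 / 14.6 = 1.4384 g/cm^3


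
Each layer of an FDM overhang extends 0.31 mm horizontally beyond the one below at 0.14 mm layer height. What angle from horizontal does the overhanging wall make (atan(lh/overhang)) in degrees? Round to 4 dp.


angle = atan(0.14/0.31) = 24.3045 degrees


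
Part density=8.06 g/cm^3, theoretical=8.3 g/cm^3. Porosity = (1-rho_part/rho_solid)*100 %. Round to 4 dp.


Porosity = (1-8.06/8.3)*100 = 2.8916 %


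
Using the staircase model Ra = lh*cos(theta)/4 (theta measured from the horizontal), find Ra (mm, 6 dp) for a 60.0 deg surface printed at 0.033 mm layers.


Ra = 0.033 * cos(60.0) / 4 = 0.004125 mm


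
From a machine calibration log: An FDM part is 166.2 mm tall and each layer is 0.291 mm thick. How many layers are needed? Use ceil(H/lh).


Layers = ceil(166.2/0.291) = 572


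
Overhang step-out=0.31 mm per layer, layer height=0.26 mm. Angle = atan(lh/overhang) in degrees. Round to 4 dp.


angle = atan(0.26/0.31) = 39.9869 degrees


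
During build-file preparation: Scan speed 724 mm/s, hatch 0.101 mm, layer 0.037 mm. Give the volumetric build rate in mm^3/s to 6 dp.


Rate = 724 * 0.101 * 0.037 = 2.705588 mm^3/s


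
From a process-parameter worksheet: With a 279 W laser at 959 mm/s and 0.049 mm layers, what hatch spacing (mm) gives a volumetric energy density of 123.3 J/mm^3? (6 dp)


h = 279 / (123.3*959*0.049) = 0.048153 mm


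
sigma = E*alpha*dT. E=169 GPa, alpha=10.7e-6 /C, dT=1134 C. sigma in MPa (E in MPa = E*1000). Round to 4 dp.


sigma = 169*1000 * 10.7e-6 * 1134 = 2050.6122 MPa


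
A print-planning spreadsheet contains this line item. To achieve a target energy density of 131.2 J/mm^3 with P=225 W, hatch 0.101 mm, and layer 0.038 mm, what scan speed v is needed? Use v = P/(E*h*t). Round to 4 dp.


v = 225 / (131.2*0.101*0.038) = 446.8314 mm/s


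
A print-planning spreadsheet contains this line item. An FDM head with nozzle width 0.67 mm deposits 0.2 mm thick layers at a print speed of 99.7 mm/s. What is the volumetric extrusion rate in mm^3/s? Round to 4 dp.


Rate = 0.67 * 0.2 * 99.7 = 13.3598 mm^3/s


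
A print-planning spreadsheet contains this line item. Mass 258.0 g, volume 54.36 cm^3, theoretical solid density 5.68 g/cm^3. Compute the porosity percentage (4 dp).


rho_part = 258.0 / 54.36 = 4.74613687 g/cm^3
Porosity = (1 - 4.74613687/5.68)*100 = 16.4413 %


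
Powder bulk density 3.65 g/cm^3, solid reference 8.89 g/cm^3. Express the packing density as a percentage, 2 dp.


Packing = (3.65/8.89)*100 = 41.06 %


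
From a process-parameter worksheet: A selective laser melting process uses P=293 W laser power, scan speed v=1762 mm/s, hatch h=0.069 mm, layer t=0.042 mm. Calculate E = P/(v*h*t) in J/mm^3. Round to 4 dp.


E = 293 / (1762*0.069*0.042) = 57.3804 J/mm^3


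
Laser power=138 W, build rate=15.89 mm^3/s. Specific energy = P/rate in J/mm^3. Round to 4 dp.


SE = 138 / 15.89 = 8.6847 J/mm^3


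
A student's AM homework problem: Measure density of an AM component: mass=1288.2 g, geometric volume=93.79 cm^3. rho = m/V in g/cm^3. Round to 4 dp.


rho = 1288.2 / 93.79 = 13.7349 g/cm^3


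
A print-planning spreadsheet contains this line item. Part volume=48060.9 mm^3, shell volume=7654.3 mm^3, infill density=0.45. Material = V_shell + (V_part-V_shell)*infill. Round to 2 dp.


V_infill = (48060.9 - 7654.3) * 0.45 = 18182.97
V_total = 7654.3 + 18182.97 = 25837.27 mm^3


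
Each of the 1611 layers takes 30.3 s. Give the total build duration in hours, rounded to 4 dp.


t = 1611 * 30.3 / 3600 = 13.5593 hrs


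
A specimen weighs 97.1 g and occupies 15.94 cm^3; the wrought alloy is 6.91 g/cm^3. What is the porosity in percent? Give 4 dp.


rho_part = 97.1 / 15.94 = 6.09159348 g/cm^3
Porosity = (1 - 6.09159348/6.91)*100 = 11.8438 %


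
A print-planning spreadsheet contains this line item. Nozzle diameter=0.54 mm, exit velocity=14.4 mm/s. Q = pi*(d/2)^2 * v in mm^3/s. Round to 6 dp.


A = pi*(0.54/2)^2 = 0.2290221 mm^2
Q = 0.2290221 * 14.4 = 3.297918 mm^3/s


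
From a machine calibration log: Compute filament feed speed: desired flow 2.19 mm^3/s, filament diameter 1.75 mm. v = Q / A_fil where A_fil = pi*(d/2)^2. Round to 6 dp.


A = pi*(1.75/2)^2 = 2.405282
v = 2.19 / 2.405282 = 0.910496 mm/s


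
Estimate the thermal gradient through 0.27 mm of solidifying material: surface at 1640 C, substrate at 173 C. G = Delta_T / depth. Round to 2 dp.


G = (1640-173)/0.27 = 5433.33 C/mm


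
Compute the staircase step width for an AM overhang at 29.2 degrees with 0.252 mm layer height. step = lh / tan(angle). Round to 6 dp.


step = 0.252 / tan(29.2) = 0.450901 mm


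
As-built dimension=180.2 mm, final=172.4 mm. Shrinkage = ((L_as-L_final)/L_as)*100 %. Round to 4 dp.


Shrinkage = ((180.2-172.4)/180.2)*100 = 4.3285 %


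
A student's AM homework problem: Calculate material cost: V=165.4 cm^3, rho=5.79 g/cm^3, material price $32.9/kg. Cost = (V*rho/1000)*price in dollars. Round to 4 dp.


Mass = 165.4*5.79/1000 = 0.957666 kg
Cost = 0.957666 * 32.9 = 31.5072 $


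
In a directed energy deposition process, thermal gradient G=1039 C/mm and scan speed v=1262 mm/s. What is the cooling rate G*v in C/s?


CR = 1039 * 1262 = 1311218 C/s


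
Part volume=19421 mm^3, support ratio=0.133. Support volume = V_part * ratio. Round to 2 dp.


V_support = 19421 * 0.133 = 2582.99 mm^3


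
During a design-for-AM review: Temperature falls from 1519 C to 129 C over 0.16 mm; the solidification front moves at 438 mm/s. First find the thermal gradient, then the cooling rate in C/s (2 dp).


G = (1519-129)/0.16 = 8687.5 C/mm
CR = 8687.5 * 438 = 3805125.0 C/s


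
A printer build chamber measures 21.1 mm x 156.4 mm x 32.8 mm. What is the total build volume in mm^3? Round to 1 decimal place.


V = 21.1 * 156.4 * 32.8 = 108241.3 mm^3


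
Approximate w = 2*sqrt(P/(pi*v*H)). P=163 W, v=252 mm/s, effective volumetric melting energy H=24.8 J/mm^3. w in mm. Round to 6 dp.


w = 2*sqrt(163/(pi*252*24.8)) = 0.182231 mm


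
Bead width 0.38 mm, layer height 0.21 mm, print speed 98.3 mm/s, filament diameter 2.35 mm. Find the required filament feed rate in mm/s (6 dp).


Q = 0.38 * 0.21 * 98.3 = 7.84434 mm^3/s
A_fil = pi*(2.35/2)^2 = 4.33736136 mm^2
v_feed = 7.84434 / 4.33736136 = 1.808551 mm/s


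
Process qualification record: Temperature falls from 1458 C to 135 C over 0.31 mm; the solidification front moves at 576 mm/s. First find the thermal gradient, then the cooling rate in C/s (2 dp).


G = (1458-135)/0.31 = 4267.74193548 C/mm
CR = 4267.74193548 * 576 = 2458219.35 C/s


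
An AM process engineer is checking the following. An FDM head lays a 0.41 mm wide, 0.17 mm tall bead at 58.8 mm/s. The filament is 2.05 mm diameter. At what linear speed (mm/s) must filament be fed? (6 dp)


Q = 0.41 * 0.17 * 58.8 = 4.09836 mm^3/s
A_fil = pi*(2.05/2)^2 = 3.30063578 mm^2
v_feed = 4.09836 / 3.30063578 = 1.241688 mm/s


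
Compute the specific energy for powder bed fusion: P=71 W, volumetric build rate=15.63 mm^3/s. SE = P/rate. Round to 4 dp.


SE = 71 / 15.63 = 4.5425 J/mm^3


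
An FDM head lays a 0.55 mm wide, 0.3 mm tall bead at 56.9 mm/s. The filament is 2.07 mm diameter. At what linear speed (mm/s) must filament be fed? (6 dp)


Q = 0.55 * 0.3 * 56.9 = 9.3885 mm^3/s
A_fil = pi*(2.07/2)^2 = 3.36535259 mm^2
v_feed = 9.3885 / 3.36535259 = 2.789752 mm/s


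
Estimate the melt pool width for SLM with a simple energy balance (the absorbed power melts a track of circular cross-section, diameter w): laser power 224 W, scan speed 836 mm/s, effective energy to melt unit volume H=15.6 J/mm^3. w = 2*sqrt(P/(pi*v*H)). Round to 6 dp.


w = 2*sqrt(224/(pi*836*15.6)) = 0.147881 mm


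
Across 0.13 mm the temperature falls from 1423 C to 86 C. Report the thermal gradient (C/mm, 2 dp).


G = (1423-86)/0.13 = 10284.62 C/mm


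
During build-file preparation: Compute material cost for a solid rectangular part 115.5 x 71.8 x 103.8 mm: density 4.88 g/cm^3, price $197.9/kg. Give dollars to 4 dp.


V = 115.5 * 71.8 * 103.8 = 860803.02 mm^3 = 860.80302 cm^3
Mass = 860.80302 * 4.88 / 1000 = 4.20071874 kg
Cost = 4.20071874 * 197.9 = 831.3222 $


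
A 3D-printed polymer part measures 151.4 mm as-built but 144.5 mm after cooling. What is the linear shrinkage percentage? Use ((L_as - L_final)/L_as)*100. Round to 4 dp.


Shrinkage = ((151.4-144.5)/151.4)*100 = 4.5575 %


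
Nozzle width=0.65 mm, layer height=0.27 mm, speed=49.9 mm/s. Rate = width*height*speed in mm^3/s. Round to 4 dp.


Rate = 0.65 * 0.27 * 49.9 = 8.7575 mm^3/s


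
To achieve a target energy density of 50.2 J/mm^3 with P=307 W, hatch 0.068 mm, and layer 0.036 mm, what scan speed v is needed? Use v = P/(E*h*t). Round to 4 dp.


v = 307 / (50.2*0.068*0.036) = 2498.1772 mm/s


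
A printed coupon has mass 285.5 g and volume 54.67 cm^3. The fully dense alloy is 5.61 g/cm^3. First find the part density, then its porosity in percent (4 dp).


rho_part = 285.5 / 54.67 = 5.22224255 g/cm^3
Porosity = (1 - 5.22224255/5.61)*100 = 6.9119 %


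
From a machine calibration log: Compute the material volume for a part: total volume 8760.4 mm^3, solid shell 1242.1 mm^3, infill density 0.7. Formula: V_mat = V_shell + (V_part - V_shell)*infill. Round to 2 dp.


V_infill = (8760.4 - 1242.1) * 0.7 = 5262.81
V_total = 1242.1 + 5262.81 = 6504.91 mm^3


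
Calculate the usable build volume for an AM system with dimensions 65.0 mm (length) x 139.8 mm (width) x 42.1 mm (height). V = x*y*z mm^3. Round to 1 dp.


V = 65.0 * 139.8 * 42.1 = 382562.7 mm^3


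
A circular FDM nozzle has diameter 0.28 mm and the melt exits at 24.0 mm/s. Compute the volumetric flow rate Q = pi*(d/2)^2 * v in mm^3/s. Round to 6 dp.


A = pi*(0.28/2)^2 = 0.06157522 mm^2
Q = 0.06157522 * 24.0 = 1.477805 mm^3/s


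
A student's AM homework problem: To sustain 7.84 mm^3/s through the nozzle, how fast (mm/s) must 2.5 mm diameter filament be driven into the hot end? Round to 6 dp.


A = pi*(2.5/2)^2 = 4.908739
v = 7.84 / 4.908739 = 1.597152 mm/s


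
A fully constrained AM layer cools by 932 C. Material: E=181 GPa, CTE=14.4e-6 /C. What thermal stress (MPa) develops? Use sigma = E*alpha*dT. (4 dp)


sigma = 181*1000 * 14.4e-6 * 932 = 2429.1648 MPa


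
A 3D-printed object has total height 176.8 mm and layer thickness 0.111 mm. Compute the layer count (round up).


Layers = ceil(176.8/0.111) = 1593


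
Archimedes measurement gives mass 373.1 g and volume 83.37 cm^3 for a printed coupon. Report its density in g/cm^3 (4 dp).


rho = 373.1 / 83.37 = 4.4752 g/cm^3


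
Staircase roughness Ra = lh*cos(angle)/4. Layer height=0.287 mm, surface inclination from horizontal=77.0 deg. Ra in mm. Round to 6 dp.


Ra = 0.287 * cos(77.0) / 4 = 0.01614 mm


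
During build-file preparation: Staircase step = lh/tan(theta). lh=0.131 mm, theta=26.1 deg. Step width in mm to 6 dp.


step = 0.131 / tan(26.1) = 0.267404 mm


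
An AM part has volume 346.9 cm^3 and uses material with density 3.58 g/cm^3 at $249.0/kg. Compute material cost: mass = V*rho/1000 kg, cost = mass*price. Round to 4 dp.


Mass = 346.9*3.58/1000 = 1.241902 kg
Cost = 1.241902 * 249.0 = 309.2336 $


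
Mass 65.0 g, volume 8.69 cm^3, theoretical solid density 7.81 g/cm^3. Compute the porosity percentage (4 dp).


rho_part = 65.0 / 8.69 = 7.47986191 g/cm^3
Porosity = (1 - 7.47986191/7.81)*100 = 4.2271 %


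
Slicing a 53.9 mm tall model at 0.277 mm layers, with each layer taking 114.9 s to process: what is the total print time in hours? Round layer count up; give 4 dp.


Layers = ceil(53.9/0.277) = 195
t = 195 * 114.9 / 3600 = 6.2238 hrs


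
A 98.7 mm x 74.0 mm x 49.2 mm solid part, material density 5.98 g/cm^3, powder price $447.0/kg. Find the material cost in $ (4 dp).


V = 98.7 * 74.0 * 49.2 = 359346.96 mm^3 = 359.34696 cm^3
Mass = 359.34696 * 5.98 / 1000 = 2.14889482 kg
Cost = 2.14889482 * 447.0 = 960.556 $


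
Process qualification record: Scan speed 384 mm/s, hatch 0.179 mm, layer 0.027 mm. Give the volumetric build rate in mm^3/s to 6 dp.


Rate = 384 * 0.179 * 0.027 = 1.855872 mm^3/s


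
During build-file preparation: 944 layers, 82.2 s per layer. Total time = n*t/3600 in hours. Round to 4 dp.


t = 944 * 82.2 / 3600 = 21.5547 hrs


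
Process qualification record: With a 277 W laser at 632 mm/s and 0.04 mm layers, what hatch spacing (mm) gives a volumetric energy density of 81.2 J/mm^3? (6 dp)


h = 277 / (81.2*632*0.04) = 0.134942 mm


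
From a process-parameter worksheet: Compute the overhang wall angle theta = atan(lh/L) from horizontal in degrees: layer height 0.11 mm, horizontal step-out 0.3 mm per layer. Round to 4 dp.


angle = atan(0.11/0.3) = 20.1363 degrees


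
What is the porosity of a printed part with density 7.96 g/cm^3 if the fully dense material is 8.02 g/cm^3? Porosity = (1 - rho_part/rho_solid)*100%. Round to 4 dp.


Porosity = (1-7.96/8.02)*100 = 0.7481 %


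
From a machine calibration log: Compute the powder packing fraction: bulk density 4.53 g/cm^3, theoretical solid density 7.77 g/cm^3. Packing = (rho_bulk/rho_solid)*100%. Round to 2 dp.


Packing = (4.53/7.77)*100 = 58.3 %


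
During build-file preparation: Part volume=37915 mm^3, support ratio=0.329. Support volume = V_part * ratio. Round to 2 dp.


V_support = 37915 * 0.329 = 12474.04 mm^3


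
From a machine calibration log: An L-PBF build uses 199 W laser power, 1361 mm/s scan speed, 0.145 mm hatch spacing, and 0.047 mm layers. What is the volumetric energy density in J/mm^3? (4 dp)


E = 199 / (1361*0.145*0.047) = 21.455 J/mm^3


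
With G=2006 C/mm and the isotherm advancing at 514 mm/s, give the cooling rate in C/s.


CR = 2006 * 514 = 1031084 C/s


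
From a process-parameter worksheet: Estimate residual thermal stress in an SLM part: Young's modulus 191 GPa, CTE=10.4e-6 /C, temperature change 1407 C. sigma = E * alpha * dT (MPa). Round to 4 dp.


sigma = 191*1000 * 10.4e-6 * 1407 = 2794.8648 MPa


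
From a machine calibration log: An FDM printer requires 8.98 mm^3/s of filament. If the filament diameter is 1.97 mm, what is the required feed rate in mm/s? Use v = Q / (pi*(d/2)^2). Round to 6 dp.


A = pi*(1.97/2)^2 = 3.048052
v = 8.98 / 3.048052 = 2.946144 mm/s


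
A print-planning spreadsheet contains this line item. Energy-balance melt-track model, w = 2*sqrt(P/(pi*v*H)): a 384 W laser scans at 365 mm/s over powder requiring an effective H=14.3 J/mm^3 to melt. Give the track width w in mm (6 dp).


w = 2*sqrt(384/(pi*365*14.3)) = 0.30606 mm


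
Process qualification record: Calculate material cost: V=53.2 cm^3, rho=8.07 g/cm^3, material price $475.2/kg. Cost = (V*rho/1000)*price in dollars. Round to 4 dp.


Mass = 53.2*8.07/1000 = 0.429324 kg
Cost = 0.429324 * 475.2 = 204.0148 $


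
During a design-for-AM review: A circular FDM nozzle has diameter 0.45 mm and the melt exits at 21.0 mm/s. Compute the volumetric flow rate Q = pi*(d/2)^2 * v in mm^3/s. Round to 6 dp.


A = pi*(0.45/2)^2 = 0.15904313 mm^2
Q = 0.15904313 * 21.0 = 3.339906 mm^3/s


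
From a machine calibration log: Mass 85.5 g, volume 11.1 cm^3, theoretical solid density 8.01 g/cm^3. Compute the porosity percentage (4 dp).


rho_part = 85.5 / 11.1 = 7.7027027 g/cm^3
Porosity = (1 - 7.7027027/8.01)*100 = 3.8364 %


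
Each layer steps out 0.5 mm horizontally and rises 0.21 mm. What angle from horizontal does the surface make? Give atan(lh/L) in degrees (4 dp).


angle = atan(0.21/0.5) = 22.7824 degrees


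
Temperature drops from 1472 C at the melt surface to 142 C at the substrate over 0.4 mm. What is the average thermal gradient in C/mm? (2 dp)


G = (1472-142)/0.4 = 3325.0 C/mm


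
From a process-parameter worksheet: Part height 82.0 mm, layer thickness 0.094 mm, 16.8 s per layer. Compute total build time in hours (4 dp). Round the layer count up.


Layers = ceil(82.0/0.094) = 873
t = 873 * 16.8 / 3600 = 4.074 hrs


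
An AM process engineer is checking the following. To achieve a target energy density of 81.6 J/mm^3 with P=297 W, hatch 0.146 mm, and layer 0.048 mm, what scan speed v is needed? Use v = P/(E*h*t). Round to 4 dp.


v = 297 / (81.6*0.146*0.048) = 519.3644 mm/s


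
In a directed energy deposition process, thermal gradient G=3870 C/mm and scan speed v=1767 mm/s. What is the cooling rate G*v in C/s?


CR = 3870 * 1767 = 6838290 C/s


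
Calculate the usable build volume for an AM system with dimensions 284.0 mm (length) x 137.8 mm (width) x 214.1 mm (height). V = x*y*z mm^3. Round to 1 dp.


V = 284.0 * 137.8 * 214.1 = 8378846.3 mm^3


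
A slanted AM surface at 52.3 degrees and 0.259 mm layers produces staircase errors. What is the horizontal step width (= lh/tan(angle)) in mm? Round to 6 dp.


step = 0.259 / tan(52.3) = 0.200178 mm


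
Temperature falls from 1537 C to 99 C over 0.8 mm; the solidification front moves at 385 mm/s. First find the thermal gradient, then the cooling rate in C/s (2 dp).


G = (1537-99)/0.8 = 1797.5 C/mm
CR = 1797.5 * 385 = 692037.5 C/s


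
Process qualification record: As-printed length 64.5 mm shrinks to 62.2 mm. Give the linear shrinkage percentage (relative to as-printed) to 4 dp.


Shrinkage = ((64.5-62.2)/64.5)*100 = 3.5659 %


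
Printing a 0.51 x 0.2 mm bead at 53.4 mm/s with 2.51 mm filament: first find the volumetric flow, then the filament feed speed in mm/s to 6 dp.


Q = 0.51 * 0.2 * 53.4 = 5.4468 mm^3/s
A_fil = pi*(2.51/2)^2 = 4.94808697 mm^2
v_feed = 5.4468 / 4.94808697 = 1.100789 mm/s


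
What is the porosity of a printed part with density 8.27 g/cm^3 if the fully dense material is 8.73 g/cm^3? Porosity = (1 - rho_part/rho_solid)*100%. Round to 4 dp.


Porosity = (1-8.27/8.73)*100 = 5.2692 %


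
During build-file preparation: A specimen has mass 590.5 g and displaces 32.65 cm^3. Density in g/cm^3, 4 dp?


rho = 590.5 / 32.65 = 18.0858 g/cm^3


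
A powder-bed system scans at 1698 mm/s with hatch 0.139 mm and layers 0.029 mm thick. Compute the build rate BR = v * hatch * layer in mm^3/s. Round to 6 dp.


Rate = 1698 * 0.139 * 0.029 = 6.844638 mm^3/s


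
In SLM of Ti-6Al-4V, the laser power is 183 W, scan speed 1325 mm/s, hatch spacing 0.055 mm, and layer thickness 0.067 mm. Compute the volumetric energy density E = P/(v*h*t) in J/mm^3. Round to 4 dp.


E = 183 / (1325*0.055*0.067) = 37.4798 J/mm^3


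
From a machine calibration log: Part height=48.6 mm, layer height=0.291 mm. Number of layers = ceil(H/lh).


Layers = ceil(48.6/0.291) = 168


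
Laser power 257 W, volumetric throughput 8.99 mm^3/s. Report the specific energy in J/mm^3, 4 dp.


SE = 257 / 8.99 = 28.5873 J/mm^3


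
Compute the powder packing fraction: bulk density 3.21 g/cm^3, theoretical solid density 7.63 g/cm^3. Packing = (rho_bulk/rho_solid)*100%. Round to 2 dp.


Packing = (3.21/7.63)*100 = 42.07 %


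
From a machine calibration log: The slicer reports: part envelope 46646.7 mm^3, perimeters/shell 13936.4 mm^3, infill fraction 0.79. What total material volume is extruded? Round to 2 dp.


V_infill = (46646.7 - 13936.4) * 0.79 = 25841.14
V_total = 13936.4 + 25841.14 = 39777.54 mm^3


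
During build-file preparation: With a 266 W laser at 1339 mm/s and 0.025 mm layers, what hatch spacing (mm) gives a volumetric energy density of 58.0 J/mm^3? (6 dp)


h = 266 / (58.0*1339*0.025) = 0.137004 mm


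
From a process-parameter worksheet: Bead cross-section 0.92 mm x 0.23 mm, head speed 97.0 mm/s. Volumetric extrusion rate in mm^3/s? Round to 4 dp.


Rate = 0.92 * 0.23 * 97.0 = 20.5252 mm^3/s


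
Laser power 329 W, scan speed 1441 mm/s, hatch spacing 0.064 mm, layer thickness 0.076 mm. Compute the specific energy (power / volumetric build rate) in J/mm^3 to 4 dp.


Build rate = 1441 * 0.064 * 0.076 = 7.009024 mm^3/s
SE = 329 / 7.009024 = 46.9395 J/mm^3


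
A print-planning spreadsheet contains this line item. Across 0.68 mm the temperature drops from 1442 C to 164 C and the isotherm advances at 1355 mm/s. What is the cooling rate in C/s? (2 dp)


G = (1442-164)/0.68 = 1879.41176471 C/mm
CR = 1879.41176471 * 1355 = 2546602.94 C/s


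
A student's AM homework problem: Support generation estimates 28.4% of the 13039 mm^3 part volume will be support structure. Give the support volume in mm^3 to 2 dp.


V_support = 13039 * 0.284 = 3703.08 mm^3


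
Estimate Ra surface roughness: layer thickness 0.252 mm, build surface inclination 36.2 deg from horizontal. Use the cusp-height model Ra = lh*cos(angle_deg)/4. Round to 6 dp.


Ra = 0.252 * cos(36.2) / 4 = 0.050838 mm


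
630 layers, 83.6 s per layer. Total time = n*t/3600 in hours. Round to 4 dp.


t = 630 * 83.6 / 3600 = 14.63 hrs


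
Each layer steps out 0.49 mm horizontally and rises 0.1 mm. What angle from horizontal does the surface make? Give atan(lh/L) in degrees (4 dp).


angle = atan(0.1/0.49) = 11.5346 degrees


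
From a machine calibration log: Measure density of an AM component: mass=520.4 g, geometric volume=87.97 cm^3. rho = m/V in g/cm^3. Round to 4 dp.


rho = 520.4 / 87.97 = 5.9157 g/cm^3


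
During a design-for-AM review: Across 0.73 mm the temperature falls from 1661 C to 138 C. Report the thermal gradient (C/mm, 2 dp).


G = (1661-138)/0.73 = 2086.3 C/mm


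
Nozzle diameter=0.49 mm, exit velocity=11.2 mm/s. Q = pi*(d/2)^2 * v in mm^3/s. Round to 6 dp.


A = pi*(0.49/2)^2 = 0.1885741 mm^2
Q = 0.1885741 * 11.2 = 2.11203 mm^3/s


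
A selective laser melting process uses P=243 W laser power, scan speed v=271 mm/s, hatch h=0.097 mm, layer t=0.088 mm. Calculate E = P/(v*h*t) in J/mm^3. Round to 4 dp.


E = 243 / (271*0.097*0.088) = 105.0467 J/mm^3


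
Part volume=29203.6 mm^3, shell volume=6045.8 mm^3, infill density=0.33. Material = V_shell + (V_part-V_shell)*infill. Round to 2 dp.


V_infill = (29203.6 - 6045.8) * 0.33 = 7642.07
V_total = 6045.8 + 7642.07 = 13687.87 mm^3


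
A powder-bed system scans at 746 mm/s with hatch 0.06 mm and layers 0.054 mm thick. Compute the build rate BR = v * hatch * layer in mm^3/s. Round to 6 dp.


Rate = 746 * 0.06 * 0.054 = 2.41704 mm^3/s


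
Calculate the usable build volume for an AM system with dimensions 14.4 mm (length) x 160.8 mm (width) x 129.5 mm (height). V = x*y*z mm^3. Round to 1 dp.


V = 14.4 * 160.8 * 129.5 = 299859.8 mm^3


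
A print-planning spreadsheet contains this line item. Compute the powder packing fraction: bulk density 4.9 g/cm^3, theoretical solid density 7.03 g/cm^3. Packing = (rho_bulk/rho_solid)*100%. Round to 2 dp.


Packing = (4.9/7.03)*100 = 69.7 %


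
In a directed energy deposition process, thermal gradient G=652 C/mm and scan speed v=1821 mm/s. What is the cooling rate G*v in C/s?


CR = 652 * 1821 = 1187292 C/s


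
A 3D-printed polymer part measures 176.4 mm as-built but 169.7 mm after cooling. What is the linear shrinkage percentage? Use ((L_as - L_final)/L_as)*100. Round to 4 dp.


Shrinkage = ((176.4-169.7)/176.4)*100 = 3.7982 %


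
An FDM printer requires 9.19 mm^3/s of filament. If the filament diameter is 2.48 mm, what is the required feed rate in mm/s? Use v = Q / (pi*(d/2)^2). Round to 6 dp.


A = pi*(2.48/2)^2 = 4.830513
v = 9.19 / 4.830513 = 1.902489 mm/s


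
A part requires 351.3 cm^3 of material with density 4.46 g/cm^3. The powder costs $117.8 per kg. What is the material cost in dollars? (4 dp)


Mass = 351.3*4.46/1000 = 1.566798 kg
Cost = 1.566798 * 117.8 = 184.5688 $


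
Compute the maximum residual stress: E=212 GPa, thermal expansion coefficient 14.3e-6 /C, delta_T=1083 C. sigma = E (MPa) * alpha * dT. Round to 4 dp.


sigma = 212*1000 * 14.3e-6 * 1083 = 3283.2228 MPa


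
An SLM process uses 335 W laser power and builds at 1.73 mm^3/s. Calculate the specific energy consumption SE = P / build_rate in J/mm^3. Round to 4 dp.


SE = 335 / 1.73 = 193.6416 J/mm^3


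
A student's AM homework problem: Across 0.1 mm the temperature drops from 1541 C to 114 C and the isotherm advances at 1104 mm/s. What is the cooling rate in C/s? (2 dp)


G = (1541-114)/0.1 = 14270.0 C/mm
CR = 14270.0 * 1104 = 15754080.0 C/s
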